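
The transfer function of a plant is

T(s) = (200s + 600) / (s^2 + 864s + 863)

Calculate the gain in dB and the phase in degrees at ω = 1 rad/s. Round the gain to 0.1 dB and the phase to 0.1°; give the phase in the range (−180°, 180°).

Substitute s = j1:
Numerator: 200(j1) + 600 = 600 + j200
Denominator: (j1)^2 + 864(j1) + 863 = 862 + j864
|N| = √(600² + 200²) ≈ 632.46, ∠N ≈ 18.43°
|D| = √(862² + 864²) ≈ 1220.5, ∠D ≈ 45.07°
|T| = 632.46 / 1220.5 ≈ 0.5182
Gain = 20 log₁₀(0.5182) ≈ -5.71 dB
∠T = 18.43° − 45.07° = -26.64°

-5.7 dB, -26.6°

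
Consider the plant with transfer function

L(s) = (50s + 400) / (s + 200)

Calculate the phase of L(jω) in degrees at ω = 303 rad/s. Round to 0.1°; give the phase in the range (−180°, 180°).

Substitute s = j303:
Numerator: 50(j303) + 400 = 400 + j15150
Denominator: (j303) + 200 = 200 + j303
|N| = √(400² + 15150²) ≈ 15155, ∠N ≈ 88.49°
|D| = √(200² + 303²) ≈ 363.06, ∠D ≈ 56.57°
∠L = 88.49° − 56.57° = 31.92°

31.9°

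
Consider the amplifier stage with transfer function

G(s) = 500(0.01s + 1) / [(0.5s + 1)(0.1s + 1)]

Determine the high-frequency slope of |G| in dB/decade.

-20 dB/decade

Each pole contributes −20 dB/decade at high frequency; each zero contributes +20 dB/decade.
Net: 1 zero(s) − 2 pole(s) → -20 dB/decade.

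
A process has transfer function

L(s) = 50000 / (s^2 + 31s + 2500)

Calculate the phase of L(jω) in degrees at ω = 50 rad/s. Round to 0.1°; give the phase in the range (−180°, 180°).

-90.0°

At s = jω = j50:
quadratic: (j50)² + 31·j50 + 2500 = 0 + j1550 → |·| ≈ 1550, ∠ ≈ 90.00°
∠L = 0.00° − 90.00° = -90.00°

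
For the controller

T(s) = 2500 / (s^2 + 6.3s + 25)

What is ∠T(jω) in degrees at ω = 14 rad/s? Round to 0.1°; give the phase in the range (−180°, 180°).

At s = jω = j14:
quadratic: (j14)² + 6.3·j14 + 25 = -171 + j88.2 → |·| ≈ 192.41, ∠ ≈ 152.72°
∠T = 0.00° − 152.72° = -152.72°

-152.7°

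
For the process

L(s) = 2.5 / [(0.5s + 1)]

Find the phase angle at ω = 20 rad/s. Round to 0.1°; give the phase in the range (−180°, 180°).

At ω = 20 rad/s:
pole (1 + j20·0.5) = 1 + j10 → |·| ≈ 10.05, ∠ ≈ 84.29°
∠L = (0°) − (84.29°) = -84.29°

-84.3°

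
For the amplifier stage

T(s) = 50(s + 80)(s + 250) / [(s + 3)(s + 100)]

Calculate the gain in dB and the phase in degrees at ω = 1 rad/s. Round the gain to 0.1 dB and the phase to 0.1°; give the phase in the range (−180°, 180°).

70.0 dB, -18.1°

At s = jω = j1:
zero (s+80): 80 + j1 → |·| = √(80²+1²) = √6401 ≈ 80.006, ∠ = arctan(1/80) ≈ 0.72°
zero (s+250): 250 + j1 → |·| = √(250²+1²) = √62501 ≈ 250, ∠ = arctan(1/250) ≈ 0.23°
pole (s+3): 3 + j1 → |·| = √(3²+1²) = √10 ≈ 3.1623, ∠ = arctan(1/3) ≈ 18.43°
pole (s+100): 100 + j1 → |·| = √(100²+1²) = √10001 ≈ 100, ∠ = arctan(1/100) ≈ 0.57°
|T| = 50 · 20002 / 316.23 ≈ 3162.6
Gain = 20 log₁₀(3162.6) ≈ 70.00 dB
∠T = 0.95° − 19.00° = -18.05°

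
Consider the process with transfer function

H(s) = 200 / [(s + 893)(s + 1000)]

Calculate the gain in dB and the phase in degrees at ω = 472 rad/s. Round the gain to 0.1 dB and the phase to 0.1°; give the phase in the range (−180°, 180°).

-74.9 dB, -53.1°

At s = jω = j472:
pole (s+893): 893 + j472 → |·| = √(893²+472²) = √1020233 ≈ 1010.1, ∠ = arctan(472/893) ≈ 27.86°
pole (s+1000): 1000 + j472 → |·| = √(1000²+472²) = √1222784 ≈ 1105.8, ∠ = arctan(472/1000) ≈ 25.27°
|H| = 200 / 1.117e+06 ≈ 0.00017905
Gain = 20 log₁₀(0.00017905) ≈ -74.94 dB
∠H = 0.00° − 53.13° = -53.13°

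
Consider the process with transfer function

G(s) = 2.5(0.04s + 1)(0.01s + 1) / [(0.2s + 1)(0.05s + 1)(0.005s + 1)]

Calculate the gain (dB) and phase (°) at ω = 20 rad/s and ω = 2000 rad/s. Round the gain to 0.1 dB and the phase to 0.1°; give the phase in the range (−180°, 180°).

ω = 20: -5.1 dB, -76.7°; ω = 2000: -40.0 dB, -87.2°

At ω = 20 rad/s:
zero (1 + j20·0.04) = 1 + j0.8 → |·| ≈ 1.2806, ∠ ≈ 38.66°
zero (1 + j20·0.01) = 1 + j0.2 → |·| ≈ 1.0198, ∠ ≈ 11.31°
pole (1 + j20·0.2) = 1 + j4 → |·| ≈ 4.1231, ∠ ≈ 75.96°
pole (1 + j20·0.05) = 1 + j1 → |·| ≈ 1.4142, ∠ ≈ 45.00°
pole (1 + j20·0.005) = 1 + j0.1 → |·| ≈ 1.005, ∠ ≈ 5.71°
|G| = 2.5 · 1.2806 · 1.0198 / (4.1231 · 1.4142 · 1.005) ≈ 0.55714
Gain = 20 log₁₀(0.55714) ≈ -5.08 dB
∠G = (38.66° + 11.31°) − (75.96° + 45.00° + 5.71°) = -76.70°

At ω = 2000 rad/s:
zero (1 + j2000·0.04) = 1 + j80 → |·| ≈ 80.006, ∠ ≈ 89.28°
zero (1 + j2000·0.01) = 1 + j20 → |·| ≈ 20.025, ∠ ≈ 87.14°
pole (1 + j2000·0.2) = 1 + j400 → |·| ≈ 400, ∠ ≈ 89.86°
pole (1 + j2000·0.05) = 1 + j100 → |·| ≈ 100, ∠ ≈ 89.43°
pole (1 + j2000·0.005) = 1 + j10 → |·| ≈ 10.05, ∠ ≈ 84.29°
|G| = 2.5 · 80.006 · 20.025 / (400 · 100 · 10.05) ≈ 0.0099634
Gain = 20 log₁₀(0.0099634) ≈ -40.03 dB
∠G = (89.28° + 87.14°) − (89.86° + 89.43° + 84.29°) = -87.16°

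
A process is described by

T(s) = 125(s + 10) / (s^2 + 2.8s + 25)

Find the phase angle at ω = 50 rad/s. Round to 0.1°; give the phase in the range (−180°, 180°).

-98.1°

At s = jω = j50:
zero (s+10): 10 + j50 → |·| = √(10²+50²) = √2600 ≈ 50.99, ∠ = arctan(50/10) ≈ 78.69°
quadratic: (j50)² + 2.8·j50 + 25 = -2475 + j140 → |·| ≈ 2479, ∠ ≈ 176.76°
∠T = 78.69° − 176.76° = -98.07°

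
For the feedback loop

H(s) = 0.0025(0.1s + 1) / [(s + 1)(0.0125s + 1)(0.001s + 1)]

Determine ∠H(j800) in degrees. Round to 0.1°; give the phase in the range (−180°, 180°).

At ω = 800 rad/s:
zero (1 + j800·0.1) = 1 + j80 → |·| ≈ 80.006, ∠ ≈ 89.28°
pole (1 + j800·1) = 1 + j800 → |·| ≈ 800, ∠ ≈ 89.93°
pole (1 + j800·0.0125) = 1 + j10 → |·| ≈ 10.05, ∠ ≈ 84.29°
pole (1 + j800·0.001) = 1 + j0.8 → |·| ≈ 1.2806, ∠ ≈ 38.66°
∠H = (89.28°) − (89.93° + 84.29° + 38.66°) = -123.60°

-123.6°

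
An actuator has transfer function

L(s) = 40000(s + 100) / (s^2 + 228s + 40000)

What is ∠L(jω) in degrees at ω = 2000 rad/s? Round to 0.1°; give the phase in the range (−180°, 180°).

At s = jω = j2000:
zero (s+100): 100 + j2000 → |·| = √(100²+2000²) = √4010000 ≈ 2002.5, ∠ = arctan(2000/100) ≈ 87.14°
quadratic: (j2000)² + 228·j2000 + 40000 = -3960000 + j456000 → |·| ≈ 3.9862e+06, ∠ ≈ 173.43°
∠L = 87.14° − 173.43° = -86.29°

-86.3°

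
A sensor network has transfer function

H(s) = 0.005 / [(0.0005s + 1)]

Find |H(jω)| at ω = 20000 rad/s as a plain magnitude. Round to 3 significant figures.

0.000498

At ω = 20000 rad/s:
pole (1 + j20000·0.0005) = 1 + j10 → |·| ≈ 10.05, ∠ ≈ 84.29°
|H| = 0.005 · 1 / (10.05) ≈ 0.00049751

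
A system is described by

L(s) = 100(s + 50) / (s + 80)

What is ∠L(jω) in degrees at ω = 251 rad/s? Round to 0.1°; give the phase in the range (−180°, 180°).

At s = jω = j251:
zero (s+50): 50 + j251 → |·| = √(50²+251²) = √65501 ≈ 255.93, ∠ = arctan(251/50) ≈ 78.73°
pole (s+80): 80 + j251 → |·| = √(80²+251²) = √69401 ≈ 263.44, ∠ = arctan(251/80) ≈ 72.32°
∠L = 78.73° − 72.32° = 6.41°

6.4°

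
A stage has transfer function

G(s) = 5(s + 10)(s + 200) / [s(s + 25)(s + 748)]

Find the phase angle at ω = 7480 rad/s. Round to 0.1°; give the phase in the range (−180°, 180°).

At s = jω = j7480:
zero (s+10): 10 + j7480 → |·| = √(10²+7480²) = √55950500 ≈ 7480, ∠ = arctan(7480/10) ≈ 89.92°
zero (s+200): 200 + j7480 → |·| = √(200²+7480²) = √55990400 ≈ 7482.7, ∠ = arctan(7480/200) ≈ 88.47°
pole (s+25): 25 + j7480 → |·| = √(25²+7480²) = √55951025 ≈ 7480, ∠ = arctan(7480/25) ≈ 89.81°
pole (s+748): 748 + j7480 → |·| = √(748²+7480²) = √56509904 ≈ 7517.3, ∠ = arctan(7480/748) ≈ 84.29°
pole at origin: |s| = 7480, ∠ = 90.00° (in denominator)
∠G = 178.39° − 264.10° = -85.71°

-85.7°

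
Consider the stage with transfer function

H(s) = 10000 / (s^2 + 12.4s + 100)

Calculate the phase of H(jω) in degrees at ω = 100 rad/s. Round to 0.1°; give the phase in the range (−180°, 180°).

-172.9°

At s = jω = j100:
quadratic: (j100)² + 12.4·j100 + 100 = -9900 + j1240 → |·| ≈ 9977.4, ∠ ≈ 172.86°
∠H = 0.00° − 172.86° = -172.86°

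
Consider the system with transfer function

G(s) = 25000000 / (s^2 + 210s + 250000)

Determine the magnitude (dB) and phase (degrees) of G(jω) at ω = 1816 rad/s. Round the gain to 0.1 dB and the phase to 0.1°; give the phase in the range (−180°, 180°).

18.2 dB, -172.9°

At s = jω = j1816:
quadratic: (j1816)² + 210·j1816 + 250000 = -3047856 + j381360 → |·| ≈ 3.0716e+06, ∠ ≈ 172.87°
|G| = 25000000 / 3.0716e+06 ≈ 8.1391
Gain = 20 log₁₀(8.1391) ≈ 18.21 dB
∠G = 0.00° − 172.87° = -172.87°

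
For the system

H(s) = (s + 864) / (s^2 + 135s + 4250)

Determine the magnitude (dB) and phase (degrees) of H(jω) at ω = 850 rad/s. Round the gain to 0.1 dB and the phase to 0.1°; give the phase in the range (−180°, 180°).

Substitute s = j850:
Numerator: (j850) + 864 = 864 + j850
Denominator: (j850)^2 + 135(j850) + 4250 = -718250 + j114750
|N| = √(864² + 850²) ≈ 1212, ∠N ≈ 44.53°
|D| = √(718250² + 114750²) ≈ 7.2736e+05, ∠D ≈ 170.92°
|H| = 1212 / 7.2736e+05 ≈ 0.0016663
Gain = 20 log₁₀(0.0016663) ≈ -55.56 dB
∠H = 44.53° − 170.92° = -126.39°

-55.6 dB, -126.4°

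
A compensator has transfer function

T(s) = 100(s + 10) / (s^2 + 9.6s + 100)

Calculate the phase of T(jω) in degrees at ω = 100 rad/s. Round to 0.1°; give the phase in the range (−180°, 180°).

At s = jω = j100:
zero (s+10): 10 + j100 → |·| = √(10²+100²) = √10100 ≈ 100.5, ∠ = arctan(100/10) ≈ 84.29°
quadratic: (j100)² + 9.6·j100 + 100 = -9900 + j960 → |·| ≈ 9946.4, ∠ ≈ 174.46°
∠T = 84.29° − 174.46° = -90.17°

-90.2°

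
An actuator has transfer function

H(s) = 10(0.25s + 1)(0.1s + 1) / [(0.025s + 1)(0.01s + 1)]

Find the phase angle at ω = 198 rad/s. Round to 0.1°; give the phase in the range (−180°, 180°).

At ω = 198 rad/s:
zero (1 + j198·0.25) = 1 + j49.5 → |·| ≈ 49.51, ∠ ≈ 88.84°
zero (1 + j198·0.1) = 1 + j19.8 → |·| ≈ 19.825, ∠ ≈ 87.11°
pole (1 + j198·0.025) = 1 + j4.95 → |·| ≈ 5.05, ∠ ≈ 78.58°
pole (1 + j198·0.01) = 1 + j1.98 → |·| ≈ 2.2182, ∠ ≈ 63.20°
∠H = (88.84° + 87.11°) − (78.58° + 63.20°) = 34.17°

34.2°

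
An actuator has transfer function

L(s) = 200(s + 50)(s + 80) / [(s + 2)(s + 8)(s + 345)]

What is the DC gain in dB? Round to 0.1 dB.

43.2 dB

L(0) = 200·50·80 / (2·8·345) ≈ 144.93
20 log₁₀(144.93) ≈ 43.22 dB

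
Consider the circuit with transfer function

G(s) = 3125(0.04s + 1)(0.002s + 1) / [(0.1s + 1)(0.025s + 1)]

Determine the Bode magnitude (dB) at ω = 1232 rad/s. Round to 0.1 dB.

40.7 dB

At ω = 1232 rad/s:
zero (1 + j1232·0.04) = 1 + j49.28 → |·| ≈ 49.29, ∠ ≈ 88.84°
zero (1 + j1232·0.002) = 1 + j2.464 → |·| ≈ 2.6592, ∠ ≈ 67.91°
pole (1 + j1232·0.1) = 1 + j123.2 → |·| ≈ 123.2, ∠ ≈ 89.53°
pole (1 + j1232·0.025) = 1 + j30.8 → |·| ≈ 30.816, ∠ ≈ 88.14°
|G| = 3125 · 49.29 · 2.6592 / (123.2 · 30.816) ≈ 107.89
Gain = 20 log₁₀(107.89) ≈ 40.66 dB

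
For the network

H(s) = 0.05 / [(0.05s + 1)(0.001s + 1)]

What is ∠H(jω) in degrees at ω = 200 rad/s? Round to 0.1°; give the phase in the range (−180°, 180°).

-95.6°

At ω = 200 rad/s:
pole (1 + j200·0.05) = 1 + j10 → |·| ≈ 10.05, ∠ ≈ 84.29°
pole (1 + j200·0.001) = 1 + j0.2 → |·| ≈ 1.0198, ∠ ≈ 11.31°
∠H = (0°) − (84.29° + 11.31°) = -95.60°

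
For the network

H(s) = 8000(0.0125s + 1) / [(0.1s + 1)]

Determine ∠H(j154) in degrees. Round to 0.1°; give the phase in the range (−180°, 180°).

At ω = 154 rad/s:
zero (1 + j154·0.0125) = 1 + j1.925 → |·| ≈ 2.1692, ∠ ≈ 62.55°
pole (1 + j154·0.1) = 1 + j15.4 → |·| ≈ 15.432, ∠ ≈ 86.28°
∠H = (62.55°) − (86.28°) = -23.73°

-23.7°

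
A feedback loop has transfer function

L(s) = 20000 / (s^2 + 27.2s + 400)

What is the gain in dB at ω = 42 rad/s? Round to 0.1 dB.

At s = jω = j42:
quadratic: (j42)² + 27.2·j42 + 400 = -1364 + j1142.4 → |·| ≈ 1779.2, ∠ ≈ 140.05°
|L| = 20000 / 1779.2 ≈ 11.241
Gain = 20 log₁₀(11.241) ≈ 21.02 dB

21.0 dB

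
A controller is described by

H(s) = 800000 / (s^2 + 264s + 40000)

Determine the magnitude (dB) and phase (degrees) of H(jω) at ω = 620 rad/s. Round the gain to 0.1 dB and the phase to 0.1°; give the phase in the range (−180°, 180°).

At s = jω = j620:
quadratic: (j620)² + 264·j620 + 40000 = -344400 + j163680 → |·| ≈ 3.8132e+05, ∠ ≈ 154.58°
|H| = 800000 / 3.8132e+05 ≈ 2.098
Gain = 20 log₁₀(2.098) ≈ 6.44 dB
∠H = 0.00° − 154.58° = -154.58°

6.4 dB, -154.6°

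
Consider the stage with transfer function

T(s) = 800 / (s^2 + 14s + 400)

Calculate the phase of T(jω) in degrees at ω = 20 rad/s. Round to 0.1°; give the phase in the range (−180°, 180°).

At s = jω = j20:
quadratic: (j20)² + 14·j20 + 400 = 0 + j280 → |·| ≈ 280, ∠ ≈ 90.00°
∠T = 0.00° − 90.00° = -90.00°

-90.0°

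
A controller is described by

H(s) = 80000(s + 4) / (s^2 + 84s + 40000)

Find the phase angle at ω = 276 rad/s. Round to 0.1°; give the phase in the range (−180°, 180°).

At s = jω = j276:
zero (s+4): 4 + j276 → |·| = √(4²+276²) = √76192 ≈ 276.03, ∠ = arctan(276/4) ≈ 89.17°
quadratic: (j276)² + 84·j276 + 40000 = -36176 + j23184 → |·| ≈ 42967, ∠ ≈ 147.35°
∠H = 89.17° − 147.35° = -58.18°

-58.2°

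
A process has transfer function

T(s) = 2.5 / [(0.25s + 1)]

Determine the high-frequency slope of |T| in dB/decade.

Each pole contributes −20 dB/decade at high frequency; each zero contributes +20 dB/decade.
Net: 0 zero(s) − 1 pole(s) → -20 dB/decade.

-20 dB/decade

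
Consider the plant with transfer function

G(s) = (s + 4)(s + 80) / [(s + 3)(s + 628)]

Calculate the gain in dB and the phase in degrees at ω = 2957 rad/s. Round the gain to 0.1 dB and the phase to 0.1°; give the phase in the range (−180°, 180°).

At s = jω = j2957:
zero (s+4): 4 + j2957 → |·| = √(4²+2957²) = √8743865 ≈ 2957, ∠ = arctan(2957/4) ≈ 89.92°
zero (s+80): 80 + j2957 → |·| = √(80²+2957²) = √8750249 ≈ 2958.1, ∠ = arctan(2957/80) ≈ 88.45°
pole (s+3): 3 + j2957 → |·| = √(3²+2957²) = √8743858 ≈ 2957, ∠ = arctan(2957/3) ≈ 89.94°
pole (s+628): 628 + j2957 → |·| = √(628²+2957²) = √9138233 ≈ 3023, ∠ = arctan(2957/628) ≈ 78.01°
|G| = 1 · 8.7471e+06 / 8.939e+06 ≈ 0.97853
Gain = 20 log₁₀(0.97853) ≈ -0.19 dB
∠G = 178.37° − 167.95° = 10.42°

-0.2 dB, 10.4°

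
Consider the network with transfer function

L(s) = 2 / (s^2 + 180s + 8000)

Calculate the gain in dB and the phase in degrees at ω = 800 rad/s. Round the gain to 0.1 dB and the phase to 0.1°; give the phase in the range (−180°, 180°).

-110.2 dB, -167.2°

Substitute s = j800:
Numerator: 2 = 2 + j0
Denominator: (j800)^2 + 180(j800) + 8000 = -632000 + j144000
|N| = √(2² + 0²) ≈ 2, ∠N ≈ 0.00°
|D| = √(632000² + 144000²) ≈ 6.482e+05, ∠D ≈ 167.16°
|L| = 2 / 6.482e+05 ≈ 3.0855e-06
Gain = 20 log₁₀(3.0855e-06) ≈ -110.21 dB
∠L = 0.00° − 167.16° = -167.16°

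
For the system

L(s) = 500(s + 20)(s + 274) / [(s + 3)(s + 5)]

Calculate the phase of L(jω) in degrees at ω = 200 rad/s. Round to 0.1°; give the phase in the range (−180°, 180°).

At s = jω = j200:
zero (s+20): 20 + j200 → |·| = √(20²+200²) = √40400 ≈ 201, ∠ = arctan(200/20) ≈ 84.29°
zero (s+274): 274 + j200 → |·| = √(274²+200²) = √115076 ≈ 339.23, ∠ = arctan(200/274) ≈ 36.13°
pole (s+3): 3 + j200 → |·| = √(3²+200²) = √40009 ≈ 200.02, ∠ = arctan(200/3) ≈ 89.14°
pole (s+5): 5 + j200 → |·| = √(5²+200²) = √40025 ≈ 200.06, ∠ = arctan(200/5) ≈ 88.57°
∠L = 120.42° − 177.71° = -57.29°

-57.3°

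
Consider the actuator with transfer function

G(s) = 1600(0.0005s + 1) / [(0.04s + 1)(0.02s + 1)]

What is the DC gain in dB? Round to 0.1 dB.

64.1 dB

G(0) = 1600 · 1 / 1 = 1600
20 log₁₀(1600) ≈ 64.08 dB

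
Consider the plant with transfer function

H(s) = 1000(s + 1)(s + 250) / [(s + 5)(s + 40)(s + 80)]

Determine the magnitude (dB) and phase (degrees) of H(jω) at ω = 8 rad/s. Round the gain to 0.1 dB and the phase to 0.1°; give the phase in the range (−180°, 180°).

36.3 dB, 9.7°

At s = jω = j8:
zero (s+1): 1 + j8 → |·| = √(1²+8²) = √65 ≈ 8.0623, ∠ = arctan(8/1) ≈ 82.87°
zero (s+250): 250 + j8 → |·| = √(250²+8²) = √62564 ≈ 250.13, ∠ = arctan(8/250) ≈ 1.83°
pole (s+5): 5 + j8 → |·| = √(5²+8²) = √89 ≈ 9.434, ∠ = arctan(8/5) ≈ 57.99°
pole (s+40): 40 + j8 → |·| = √(40²+8²) = √1664 ≈ 40.792, ∠ = arctan(8/40) ≈ 11.31°
pole (s+80): 80 + j8 → |·| = √(80²+8²) = √6464 ≈ 80.399, ∠ = arctan(8/80) ≈ 5.71°
|H| = 1000 · 2016.6 / 30940 ≈ 65.178
Gain = 20 log₁₀(65.178) ≈ 36.28 dB
∠H = 84.70° − 75.01° = 9.69°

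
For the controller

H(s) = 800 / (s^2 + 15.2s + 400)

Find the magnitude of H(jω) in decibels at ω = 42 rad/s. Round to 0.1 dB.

-5.5 dB

At s = jω = j42:
quadratic: (j42)² + 15.2·j42 + 400 = -1364 + j638.4 → |·| ≈ 1506, ∠ ≈ 154.92°
|H| = 800 / 1506 ≈ 0.53121
Gain = 20 log₁₀(0.53121) ≈ -5.49 dB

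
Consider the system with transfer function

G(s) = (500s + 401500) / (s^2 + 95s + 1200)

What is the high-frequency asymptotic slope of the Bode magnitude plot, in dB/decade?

Each pole contributes −20 dB/decade at high frequency; each zero contributes +20 dB/decade.
Net: 1 zero(s) − 2 pole(s) → -20 dB/decade.

-20 dB/decade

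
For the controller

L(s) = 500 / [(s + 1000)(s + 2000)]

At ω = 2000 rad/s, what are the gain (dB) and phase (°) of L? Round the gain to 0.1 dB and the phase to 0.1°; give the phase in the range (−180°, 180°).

-82.0 dB, -108.4°

At s = jω = j2000:
pole (s+1000): 1000 + j2000 → |·| = √(1000²+2000²) = √5000000 ≈ 2236.1, ∠ = arctan(2000/1000) ≈ 63.43°
pole (s+2000): 2000 + j2000 → |·| = √(2000²+2000²) = √8000000 ≈ 2828.4, ∠ = arctan(2000/2000) ≈ 45.00°
|L| = 500 / 6.3246e+06 ≈ 7.9056e-05
Gain = 20 log₁₀(7.9056e-05) ≈ -82.04 dB
∠L = 0.00° − 108.43° = -108.43°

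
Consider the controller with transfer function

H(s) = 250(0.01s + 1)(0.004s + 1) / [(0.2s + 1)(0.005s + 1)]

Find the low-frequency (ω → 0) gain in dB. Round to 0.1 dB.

H(0) = 250 · 1 / 1 = 250
20 log₁₀(250) ≈ 47.96 dB

48.0 dB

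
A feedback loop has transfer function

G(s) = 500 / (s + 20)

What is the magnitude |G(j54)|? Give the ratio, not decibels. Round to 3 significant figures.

8.68

At s = jω = j54:
pole (s+20): 20 + j54 → |·| = √(20²+54²) = √3316 ≈ 57.585, ∠ = arctan(54/20) ≈ 69.68°
|G| = 500 / 57.585 ≈ 8.6828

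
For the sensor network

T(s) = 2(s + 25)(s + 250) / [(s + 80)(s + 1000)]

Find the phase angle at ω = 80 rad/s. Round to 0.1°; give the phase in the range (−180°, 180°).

40.8°

At s = jω = j80:
zero (s+25): 25 + j80 → |·| = √(25²+80²) = √7025 ≈ 83.815, ∠ = arctan(80/25) ≈ 72.65°
zero (s+250): 250 + j80 → |·| = √(250²+80²) = √68900 ≈ 262.49, ∠ = arctan(80/250) ≈ 17.74°
pole (s+80): 80 + j80 → |·| = √(80²+80²) = √12800 ≈ 113.14, ∠ = arctan(80/80) ≈ 45.00°
pole (s+1000): 1000 + j80 → |·| = √(1000²+80²) = √1006400 ≈ 1003.2, ∠ = arctan(80/1000) ≈ 4.57°
∠T = 90.39° − 49.57° = 40.82°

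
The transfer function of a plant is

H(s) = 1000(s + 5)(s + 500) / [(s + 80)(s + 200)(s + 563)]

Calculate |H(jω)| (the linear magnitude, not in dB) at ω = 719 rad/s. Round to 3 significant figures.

At s = jω = j719:
zero (s+5): 5 + j719 → |·| = √(5²+719²) = √516986 ≈ 719.02, ∠ = arctan(719/5) ≈ 89.60°
zero (s+500): 500 + j719 → |·| = √(500²+719²) = √766961 ≈ 875.76, ∠ = arctan(719/500) ≈ 55.18°
pole (s+80): 80 + j719 → |·| = √(80²+719²) = √523361 ≈ 723.44, ∠ = arctan(719/80) ≈ 83.65°
pole (s+200): 200 + j719 → |·| = √(200²+719²) = √556961 ≈ 746.3, ∠ = arctan(719/200) ≈ 74.46°
pole (s+563): 563 + j719 → |·| = √(563²+719²) = √833930 ≈ 913.2, ∠ = arctan(719/563) ≈ 51.94°
|H| = 1000 · 6.2969e+05 / 4.9304e+08 ≈ 1.2772

1.28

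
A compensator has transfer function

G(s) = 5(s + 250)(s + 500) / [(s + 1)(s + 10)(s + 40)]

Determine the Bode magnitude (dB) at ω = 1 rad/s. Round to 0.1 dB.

60.8 dB

At s = jω = j1:
zero (s+250): 250 + j1 → |·| = √(250²+1²) = √62501 ≈ 250, ∠ = arctan(1/250) ≈ 0.23°
zero (s+500): 500 + j1 → |·| = √(500²+1²) = √250001 ≈ 500, ∠ = arctan(1/500) ≈ 0.11°
pole (s+1): 1 + j1 → |·| = √(1²+1²) = √2 ≈ 1.4142, ∠ = arctan(1/1) ≈ 45.00°
pole (s+10): 10 + j1 → |·| = √(10²+1²) = √101 ≈ 10.05, ∠ = arctan(1/10) ≈ 5.71°
pole (s+40): 40 + j1 → |·| = √(40²+1²) = √1601 ≈ 40.012, ∠ = arctan(1/40) ≈ 1.43°
|G| = 5 · 1.25e+05 / 568.68 ≈ 1099
Gain = 20 log₁₀(1099) ≈ 60.82 dB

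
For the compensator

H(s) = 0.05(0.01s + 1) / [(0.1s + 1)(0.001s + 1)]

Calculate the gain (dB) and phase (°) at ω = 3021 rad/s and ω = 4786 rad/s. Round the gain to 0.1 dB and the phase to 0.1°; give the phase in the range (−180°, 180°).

ω = 3021: -56.1 dB, -73.4°; ω = 4786: -59.8 dB, -79.3°

At ω = 3021 rad/s:
zero (1 + j3021·0.01) = 1 + j30.21 → |·| ≈ 30.227, ∠ ≈ 88.10°
pole (1 + j3021·0.1) = 1 + j302.1 → |·| ≈ 302.1, ∠ ≈ 89.81°
pole (1 + j3021·0.001) = 1 + j3.021 → |·| ≈ 3.1822, ∠ ≈ 71.68°
|H| = 0.05 · 30.227 / (302.1 · 3.1822) ≈ 0.0015721
Gain = 20 log₁₀(0.0015721) ≈ -56.07 dB
∠H = (88.10°) − (89.81° + 71.68°) = -73.39°

At ω = 4786 rad/s:
zero (1 + j4786·0.01) = 1 + j47.86 → |·| ≈ 47.87, ∠ ≈ 88.80°
pole (1 + j4786·0.1) = 1 + j478.6 → |·| ≈ 478.6, ∠ ≈ 89.88°
pole (1 + j4786·0.001) = 1 + j4.786 → |·| ≈ 4.8894, ∠ ≈ 78.20°
|H| = 0.05 · 47.87 / (478.6 · 4.8894) ≈ 0.0010228
Gain = 20 log₁₀(0.0010228) ≈ -59.80 dB
∠H = (88.80°) − (89.88° + 78.20°) = -79.28°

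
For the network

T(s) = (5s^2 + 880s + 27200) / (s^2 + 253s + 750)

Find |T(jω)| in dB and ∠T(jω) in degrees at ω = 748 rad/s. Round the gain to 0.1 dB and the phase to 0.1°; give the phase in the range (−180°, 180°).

13.7 dB, 5.3°

Substitute s = j748:
Numerator: 5(j748)^2 + 880(j748) + 27200 = -2770320 + j658240
Denominator: (j748)^2 + 253(j748) + 750 = -558754 + j189244
|N| = √(2770320² + 658240²) ≈ 2.8474e+06, ∠N ≈ 166.63°
|D| = √(558754² + 189244²) ≈ 5.8993e+05, ∠D ≈ 161.29°
|T| = 2.8474e+06 / 5.8993e+05 ≈ 4.8267
Gain = 20 log₁₀(4.8267) ≈ 13.67 dB
∠T = 166.63° − 161.29° = 5.34°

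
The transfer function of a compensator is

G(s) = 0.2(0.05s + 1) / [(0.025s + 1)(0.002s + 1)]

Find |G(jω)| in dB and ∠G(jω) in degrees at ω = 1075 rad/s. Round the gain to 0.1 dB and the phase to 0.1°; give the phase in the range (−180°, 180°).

-15.5 dB, -64.0°

At ω = 1075 rad/s:
zero (1 + j1075·0.05) = 1 + j53.75 → |·| ≈ 53.759, ∠ ≈ 88.93°
pole (1 + j1075·0.025) = 1 + j26.875 → |·| ≈ 26.894, ∠ ≈ 87.87°
pole (1 + j1075·0.002) = 1 + j2.15 → |·| ≈ 2.3712, ∠ ≈ 65.06°
|G| = 0.2 · 53.759 / (26.894 · 2.3712) ≈ 0.1686
Gain = 20 log₁₀(0.1686) ≈ -15.46 dB
∠G = (88.93°) − (87.87° + 65.06°) = -64.00°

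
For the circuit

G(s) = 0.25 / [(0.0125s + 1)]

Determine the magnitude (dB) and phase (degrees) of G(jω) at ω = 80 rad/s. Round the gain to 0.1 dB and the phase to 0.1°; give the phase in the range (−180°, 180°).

At ω = 80 rad/s:
pole (1 + j80·0.0125) = 1 + j1 → |·| ≈ 1.4142, ∠ ≈ 45.00°
|G| = 0.25 · 1 / (1.4142) ≈ 0.17678
Gain = 20 log₁₀(0.17678) ≈ -15.05 dB
∠G = (0°) − (45.00°) = -45.00°

-15.1 dB, -45.0°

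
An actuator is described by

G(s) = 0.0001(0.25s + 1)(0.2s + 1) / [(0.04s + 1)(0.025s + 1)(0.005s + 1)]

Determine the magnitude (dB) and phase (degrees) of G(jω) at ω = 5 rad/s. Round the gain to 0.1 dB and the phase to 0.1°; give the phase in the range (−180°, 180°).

-73.1 dB, 76.5°

At ω = 5 rad/s:
zero (1 + j5·0.25) = 1 + j1.25 → |·| ≈ 1.6008, ∠ ≈ 51.34°
zero (1 + j5·0.2) = 1 + j1 → |·| ≈ 1.4142, ∠ ≈ 45.00°
pole (1 + j5·0.04) = 1 + j0.2 → |·| ≈ 1.0198, ∠ ≈ 11.31°
pole (1 + j5·0.025) = 1 + j0.125 → |·| ≈ 1.0078, ∠ ≈ 7.13°
pole (1 + j5·0.005) = 1 + j0.025 → |·| ≈ 1.0003, ∠ ≈ 1.43°
|G| = 0.0001 · 1.6008 · 1.4142 / (1.0198 · 1.0078 · 1.0003) ≈ 0.00022021
Gain = 20 log₁₀(0.00022021) ≈ -73.14 dB
∠G = (51.34° + 45.00°) − (11.31° + 7.13° + 1.43°) = 76.47°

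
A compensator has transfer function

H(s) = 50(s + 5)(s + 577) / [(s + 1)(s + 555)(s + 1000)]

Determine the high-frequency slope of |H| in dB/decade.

-20 dB/decade

Each pole contributes −20 dB/decade at high frequency; each zero contributes +20 dB/decade.
Net: 2 zero(s) − 3 pole(s) → -20 dB/decade.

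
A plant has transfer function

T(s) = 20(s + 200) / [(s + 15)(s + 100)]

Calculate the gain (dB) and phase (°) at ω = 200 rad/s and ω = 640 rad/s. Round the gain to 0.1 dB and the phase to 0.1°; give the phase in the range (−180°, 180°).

At s = jω = j200:
zero (s+200): 200 + j200 → |·| = √(200²+200²) = √80000 ≈ 282.84, ∠ = arctan(200/200) ≈ 45.00°
pole (s+15): 15 + j200 → |·| = √(15²+200²) = √40225 ≈ 200.56, ∠ = arctan(200/15) ≈ 85.71°
pole (s+100): 100 + j200 → |·| = √(100²+200²) = √50000 ≈ 223.61, ∠ = arctan(200/100) ≈ 63.43°
|T| = 20 · 282.84 / 44847 ≈ 0.12614
Gain = 20 log₁₀(0.12614) ≈ -17.98 dB
∠T = 45.00° − 149.14° = -104.14°

At s = jω = j640:
zero (s+200): 200 + j640 → |·| = √(200²+640²) = √449600 ≈ 670.52, ∠ = arctan(640/200) ≈ 72.65°
pole (s+15): 15 + j640 → |·| = √(15²+640²) = √409825 ≈ 640.18, ∠ = arctan(640/15) ≈ 88.66°
pole (s+100): 100 + j640 → |·| = √(100²+640²) = √419600 ≈ 647.77, ∠ = arctan(640/100) ≈ 81.12°
|T| = 20 · 670.52 / 4.1469e+05 ≈ 0.032338
Gain = 20 log₁₀(0.032338) ≈ -29.81 dB
∠T = 72.65° − 169.78° = -97.13°

ω = 200: -18.0 dB, -104.1°; ω = 640: -29.8 dB, -97.1°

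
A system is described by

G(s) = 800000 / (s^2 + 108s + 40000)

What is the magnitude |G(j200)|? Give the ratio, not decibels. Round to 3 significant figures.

37.0

At s = jω = j200:
quadratic: (j200)² + 108·j200 + 40000 = 0 + j21600 → |·| ≈ 21600, ∠ ≈ 90.00°
|G| = 800000 / 21600 ≈ 37.037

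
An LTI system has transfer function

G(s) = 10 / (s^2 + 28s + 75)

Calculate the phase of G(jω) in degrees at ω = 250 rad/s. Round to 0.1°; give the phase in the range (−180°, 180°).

-173.6°

Substitute s = j250:
Numerator: 10 = 10 + j0
Denominator: (j250)^2 + 28(j250) + 75 = -62425 + j7000
|N| = √(10² + 0²) ≈ 10, ∠N ≈ 0.00°
|D| = √(62425² + 7000²) ≈ 62816, ∠D ≈ 173.60°
∠G = 0.00° − 173.60° = -173.60°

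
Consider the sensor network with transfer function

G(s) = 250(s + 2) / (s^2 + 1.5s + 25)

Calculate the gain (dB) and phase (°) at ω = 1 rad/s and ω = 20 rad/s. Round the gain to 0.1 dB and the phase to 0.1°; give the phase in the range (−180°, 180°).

ω = 1: 27.3 dB, 23.0°; ω = 20: 22.5 dB, -91.1°

At s = jω = j1:
zero (s+2): 2 + j1 → |·| = √(2²+1²) = √5 ≈ 2.2361, ∠ = arctan(1/2) ≈ 26.57°
quadratic: (j1)² + 1.5·j1 + 25 = 24 + j1.5 → |·| ≈ 24.047, ∠ ≈ 3.58°
|G| = 250 · 2.2361 / 24.047 ≈ 23.247
Gain = 20 log₁₀(23.247) ≈ 27.33 dB
∠G = 26.57° − 3.58° = 22.99°

At s = jω = j20:
zero (s+2): 2 + j20 → |·| = √(2²+20²) = √404 ≈ 20.1, ∠ = arctan(20/2) ≈ 84.29°
quadratic: (j20)² + 1.5·j20 + 25 = -375 + j30 → |·| ≈ 376.2, ∠ ≈ 175.43°
|G| = 250 · 20.1 / 376.2 ≈ 13.357
Gain = 20 log₁₀(13.357) ≈ 22.51 dB
∠G = 84.29° − 175.43° = -91.14°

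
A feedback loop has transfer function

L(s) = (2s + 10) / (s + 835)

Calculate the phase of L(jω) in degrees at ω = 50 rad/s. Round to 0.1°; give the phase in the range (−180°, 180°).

80.9°

Substitute s = j50:
Numerator: 2(j50) + 10 = 10 + j100
Denominator: (j50) + 835 = 835 + j50
|N| = √(10² + 100²) ≈ 100.5, ∠N ≈ 84.29°
|D| = √(835² + 50²) ≈ 836.5, ∠D ≈ 3.43°
∠L = 84.29° − 3.43° = 80.86°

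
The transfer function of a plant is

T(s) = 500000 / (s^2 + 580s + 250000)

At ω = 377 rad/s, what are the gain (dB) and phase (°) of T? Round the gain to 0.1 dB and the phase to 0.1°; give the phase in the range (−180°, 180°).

At s = jω = j377:
quadratic: (j377)² + 580·j377 + 250000 = 107871 + j218660 → |·| ≈ 2.4382e+05, ∠ ≈ 63.74°
|T| = 500000 / 2.4382e+05 ≈ 2.0507
Gain = 20 log₁₀(2.0507) ≈ 6.24 dB
∠T = 0.00° − 63.74° = -63.74°

6.2 dB, -63.7°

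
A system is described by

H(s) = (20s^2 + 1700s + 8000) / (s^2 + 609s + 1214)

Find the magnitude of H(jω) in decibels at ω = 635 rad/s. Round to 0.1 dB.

23.3 dB

Substitute s = j635:
Numerator: 20(j635)^2 + 1700(j635) + 8000 = -8056500 + j1079500
Denominator: (j635)^2 + 609(j635) + 1214 = -402011 + j386715
|N| = √(8056500² + 1079500²) ≈ 8.1285e+06, ∠N ≈ 172.37°
|D| = √(402011² + 386715²) ≈ 5.5782e+05, ∠D ≈ 136.11°
|H| = 8.1285e+06 / 5.5782e+05 ≈ 14.572
Gain = 20 log₁₀(14.572) ≈ 23.27 dB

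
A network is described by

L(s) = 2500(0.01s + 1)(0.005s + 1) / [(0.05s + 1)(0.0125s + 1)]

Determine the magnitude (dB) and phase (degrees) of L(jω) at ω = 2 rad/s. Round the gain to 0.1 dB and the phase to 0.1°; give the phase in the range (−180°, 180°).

67.9 dB, -5.4°

At ω = 2 rad/s:
zero (1 + j2·0.01) = 1 + j0.02 → |·| ≈ 1.0002, ∠ ≈ 1.15°
zero (1 + j2·0.005) = 1 + j0.01 → |·| ≈ 1, ∠ ≈ 0.57°
pole (1 + j2·0.05) = 1 + j0.1 → |·| ≈ 1.005, ∠ ≈ 5.71°
pole (1 + j2·0.0125) = 1 + j0.025 → |·| ≈ 1.0003, ∠ ≈ 1.43°
|L| = 2500 · 1.0002 · 1 / (1.005 · 1.0003) ≈ 2487.3
Gain = 20 log₁₀(2487.3) ≈ 67.91 dB
∠L = (1.15° + 0.57°) − (5.71° + 1.43°) = -5.42°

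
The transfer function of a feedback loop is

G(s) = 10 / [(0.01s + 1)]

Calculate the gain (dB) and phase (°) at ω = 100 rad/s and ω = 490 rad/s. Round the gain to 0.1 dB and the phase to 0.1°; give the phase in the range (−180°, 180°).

At ω = 100 rad/s:
pole (1 + j100·0.01) = 1 + j1 → |·| ≈ 1.4142, ∠ ≈ 45.00°
|G| = 10 · 1 / (1.4142) ≈ 7.0711
Gain = 20 log₁₀(7.0711) ≈ 16.99 dB
∠G = (0°) − (45.00°) = -45.00°

At ω = 490 rad/s:
pole (1 + j490·0.01) = 1 + j4.9 → |·| ≈ 5.001, ∠ ≈ 78.47°
|G| = 10 · 1 / (5.001) ≈ 1.9996
Gain = 20 log₁₀(1.9996) ≈ 6.02 dB
∠G = (0°) − (78.47°) = -78.47°

ω = 100: 17.0 dB, -45.0°; ω = 490: 6.0 dB, -78.5°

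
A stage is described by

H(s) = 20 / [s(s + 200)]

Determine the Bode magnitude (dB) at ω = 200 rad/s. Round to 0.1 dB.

-69.0 dB

At s = jω = j200:
pole (s+200): 200 + j200 → |·| = √(200²+200²) = √80000 ≈ 282.84, ∠ = arctan(200/200) ≈ 45.00°
pole at origin: |s| = 200, ∠ = 90.00° (in denominator)
|H| = 20 / 56568 ≈ 0.00035356
Gain = 20 log₁₀(0.00035356) ≈ -69.03 dB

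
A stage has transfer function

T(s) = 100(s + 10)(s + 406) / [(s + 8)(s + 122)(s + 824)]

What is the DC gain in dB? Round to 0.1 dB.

T(0) = 100·10·406 / (8·122·824) ≈ 0.50483
20 log₁₀(0.50483) ≈ -5.94 dB

-5.9 dB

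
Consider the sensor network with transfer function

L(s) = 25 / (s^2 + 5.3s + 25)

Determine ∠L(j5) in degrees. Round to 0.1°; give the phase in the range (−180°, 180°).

-90.0°

At s = jω = j5:
quadratic: (j5)² + 5.3·j5 + 25 = 0 + j26.5 → |·| ≈ 26.5, ∠ ≈ 90.00°
∠L = 0.00° − 90.00° = -90.00°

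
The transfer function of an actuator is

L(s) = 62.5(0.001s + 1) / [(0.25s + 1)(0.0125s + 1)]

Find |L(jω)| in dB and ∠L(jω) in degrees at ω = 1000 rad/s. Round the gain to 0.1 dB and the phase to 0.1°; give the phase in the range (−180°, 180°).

-31.0 dB, -130.2°

At ω = 1000 rad/s:
zero (1 + j1000·0.001) = 1 + j1 → |·| ≈ 1.4142, ∠ ≈ 45.00°
pole (1 + j1000·0.25) = 1 + j250 → |·| ≈ 250, ∠ ≈ 89.77°
pole (1 + j1000·0.0125) = 1 + j12.5 → |·| ≈ 12.54, ∠ ≈ 85.43°
|L| = 62.5 · 1.4142 / (250 · 12.54) ≈ 0.028194
Gain = 20 log₁₀(0.028194) ≈ -31.00 dB
∠L = (45.00°) − (89.77° + 85.43°) = -130.20°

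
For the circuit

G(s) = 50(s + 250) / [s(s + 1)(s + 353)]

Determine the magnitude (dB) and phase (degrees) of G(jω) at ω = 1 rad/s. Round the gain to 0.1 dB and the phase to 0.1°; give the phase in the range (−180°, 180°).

At s = jω = j1:
zero (s+250): 250 + j1 → |·| = √(250²+1²) = √62501 ≈ 250, ∠ = arctan(1/250) ≈ 0.23°
pole (s+1): 1 + j1 → |·| = √(1²+1²) = √2 ≈ 1.4142, ∠ = arctan(1/1) ≈ 45.00°
pole (s+353): 353 + j1 → |·| = √(353²+1²) = √124610 ≈ 353, ∠ = arctan(1/353) ≈ 0.16°
pole at origin: |s| = 1, ∠ = 90.00° (in denominator)
|G| = 50 · 250 / 499.21 ≈ 25.04
Gain = 20 log₁₀(25.04) ≈ 27.97 dB
∠G = 0.23° − 135.16° = -134.93°

28.0 dB, -134.9°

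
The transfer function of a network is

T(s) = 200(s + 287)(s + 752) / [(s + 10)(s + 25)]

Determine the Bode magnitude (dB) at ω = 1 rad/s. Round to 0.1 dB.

104.7 dB

At s = jω = j1:
zero (s+287): 287 + j1 → |·| = √(287²+1²) = √82370 ≈ 287, ∠ = arctan(1/287) ≈ 0.20°
zero (s+752): 752 + j1 → |·| = √(752²+1²) = √565505 ≈ 752, ∠ = arctan(1/752) ≈ 0.08°
pole (s+10): 10 + j1 → |·| = √(10²+1²) = √101 ≈ 10.05, ∠ = arctan(1/10) ≈ 5.71°
pole (s+25): 25 + j1 → |·| = √(25²+1²) = √626 ≈ 25.02, ∠ = arctan(1/25) ≈ 2.29°
|T| = 200 · 2.1582e+05 / 251.45 ≈ 1.7166e+05
Gain = 20 log₁₀(1.7166e+05) ≈ 104.69 dB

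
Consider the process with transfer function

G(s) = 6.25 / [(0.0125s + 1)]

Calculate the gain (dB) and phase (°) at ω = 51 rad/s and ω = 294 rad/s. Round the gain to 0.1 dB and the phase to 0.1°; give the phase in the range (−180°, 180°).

At ω = 51 rad/s:
pole (1 + j51·0.0125) = 1 + j0.6375 → |·| ≈ 1.1859, ∠ ≈ 32.52°
|G| = 6.25 · 1 / (1.1859) ≈ 5.2703
Gain = 20 log₁₀(5.2703) ≈ 14.44 dB
∠G = (0°) − (32.52°) = -32.52°

At ω = 294 rad/s:
pole (1 + j294·0.0125) = 1 + j3.675 → |·| ≈ 3.8086, ∠ ≈ 74.78°
|G| = 6.25 · 1 / (3.8086) ≈ 1.641
Gain = 20 log₁₀(1.641) ≈ 4.30 dB
∠G = (0°) − (74.78°) = -74.78°

ω = 51: 14.4 dB, -32.5°; ω = 294: 4.3 dB, -74.8°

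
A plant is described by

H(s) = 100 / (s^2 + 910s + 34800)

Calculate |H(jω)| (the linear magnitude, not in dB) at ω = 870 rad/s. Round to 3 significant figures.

9.33e-05

Substitute s = j870:
Numerator: 100 = 100 + j0
Denominator: (j870)^2 + 910(j870) + 34800 = -722100 + j791700
|N| = √(100² + 0²) ≈ 100, ∠N ≈ 0.00°
|D| = √(722100² + 791700²) ≈ 1.0715e+06, ∠D ≈ 132.37°
|H| = 100 / 1.0715e+06 ≈ 9.3327e-05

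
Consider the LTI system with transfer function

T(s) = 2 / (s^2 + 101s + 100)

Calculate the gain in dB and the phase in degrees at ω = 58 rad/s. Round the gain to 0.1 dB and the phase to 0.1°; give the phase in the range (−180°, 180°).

Substitute s = j58:
Numerator: 2 = 2 + j0
Denominator: (j58)^2 + 101(j58) + 100 = -3264 + j5858
|N| = √(2² + 0²) ≈ 2, ∠N ≈ 0.00°
|D| = √(3264² + 5858²) ≈ 6706, ∠D ≈ 119.13°
|T| = 2 / 6706 ≈ 0.00029824
Gain = 20 log₁₀(0.00029824) ≈ -70.51 dB
∠T = 0.00° − 119.13° = -119.13°

-70.5 dB, -119.1°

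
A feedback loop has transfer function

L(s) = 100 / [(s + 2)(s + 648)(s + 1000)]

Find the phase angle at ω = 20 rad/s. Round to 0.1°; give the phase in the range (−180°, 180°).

-87.2°

At s = jω = j20:
pole (s+2): 2 + j20 → |·| = √(2²+20²) = √404 ≈ 20.1, ∠ = arctan(20/2) ≈ 84.29°
pole (s+648): 648 + j20 → |·| = √(648²+20²) = √420304 ≈ 648.31, ∠ = arctan(20/648) ≈ 1.77°
pole (s+1000): 1000 + j20 → |·| = √(1000²+20²) = √1000400 ≈ 1000.2, ∠ = arctan(20/1000) ≈ 1.15°
∠L = 0.00° − 87.21° = -87.21°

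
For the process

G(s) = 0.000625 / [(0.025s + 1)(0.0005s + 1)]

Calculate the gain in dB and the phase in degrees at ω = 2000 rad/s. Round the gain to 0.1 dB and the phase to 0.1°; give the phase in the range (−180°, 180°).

At ω = 2000 rad/s:
pole (1 + j2000·0.025) = 1 + j50 → |·| ≈ 50.01, ∠ ≈ 88.85°
pole (1 + j2000·0.0005) = 1 + j1 → |·| ≈ 1.4142, ∠ ≈ 45.00°
|G| = 0.000625 · 1 / (50.01 · 1.4142) ≈ 8.8372e-06
Gain = 20 log₁₀(8.8372e-06) ≈ -101.07 dB
∠G = (0°) − (88.85° + 45.00°) = -133.85°

-101.1 dB, -133.9°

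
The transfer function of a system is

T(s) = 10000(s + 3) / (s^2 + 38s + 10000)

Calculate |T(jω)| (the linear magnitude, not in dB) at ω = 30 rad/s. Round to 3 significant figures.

32.9

At s = jω = j30:
zero (s+3): 3 + j30 → |·| = √(3²+30²) = √909 ≈ 30.15, ∠ = arctan(30/3) ≈ 84.29°
quadratic: (j30)² + 38·j30 + 10000 = 9100 + j1140 → |·| ≈ 9171.1, ∠ ≈ 7.14°
|T| = 10000 · 30.15 / 9171.1 ≈ 32.875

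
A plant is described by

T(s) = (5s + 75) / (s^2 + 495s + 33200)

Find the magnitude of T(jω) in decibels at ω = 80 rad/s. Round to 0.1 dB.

Substitute s = j80:
Numerator: 5(j80) + 75 = 75 + j400
Denominator: (j80)^2 + 495(j80) + 33200 = 26800 + j39600
|N| = √(75² + 400²) ≈ 406.97, ∠N ≈ 79.38°
|D| = √(26800² + 39600²) ≈ 47816, ∠D ≈ 55.91°
|T| = 406.97 / 47816 ≈ 0.0085112
Gain = 20 log₁₀(0.0085112) ≈ -41.40 dB

-41.4 dB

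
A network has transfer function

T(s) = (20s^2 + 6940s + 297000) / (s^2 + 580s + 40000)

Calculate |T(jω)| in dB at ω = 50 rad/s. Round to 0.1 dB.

Substitute s = j50:
Numerator: 20(j50)^2 + 6940(j50) + 297000 = 247000 + j347000
Denominator: (j50)^2 + 580(j50) + 40000 = 37500 + j29000
|N| = √(247000² + 347000²) ≈ 4.2593e+05, ∠N ≈ 54.56°
|D| = √(37500² + 29000²) ≈ 47405, ∠D ≈ 37.72°
|T| = 4.2593e+05 / 47405 ≈ 8.9849
Gain = 20 log₁₀(8.9849) ≈ 19.07 dB

19.1 dB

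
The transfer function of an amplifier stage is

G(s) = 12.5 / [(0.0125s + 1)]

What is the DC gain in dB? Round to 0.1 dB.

21.9 dB

G(0) = 12.5 · 1 / 1 = 12.5
20 log₁₀(12.5) ≈ 21.94 dB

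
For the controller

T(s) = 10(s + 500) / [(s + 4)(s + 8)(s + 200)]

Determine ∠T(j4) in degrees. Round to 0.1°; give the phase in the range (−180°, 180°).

-72.3°

At s = jω = j4:
zero (s+500): 500 + j4 → |·| = √(500²+4²) = √250016 ≈ 500.02, ∠ = arctan(4/500) ≈ 0.46°
pole (s+4): 4 + j4 → |·| = √(4²+4²) = √32 ≈ 5.6569, ∠ = arctan(4/4) ≈ 45.00°
pole (s+8): 8 + j4 → |·| = √(8²+4²) = √80 ≈ 8.9443, ∠ = arctan(4/8) ≈ 26.57°
pole (s+200): 200 + j4 → |·| = √(200²+4²) = √40016 ≈ 200.04, ∠ = arctan(4/200) ≈ 1.15°
∠T = 0.46° − 72.72° = -72.26°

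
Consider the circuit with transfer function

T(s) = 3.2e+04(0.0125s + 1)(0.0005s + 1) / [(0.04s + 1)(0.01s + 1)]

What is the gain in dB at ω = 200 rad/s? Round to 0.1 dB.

At ω = 200 rad/s:
zero (1 + j200·0.0125) = 1 + j2.5 → |·| ≈ 2.6926, ∠ ≈ 68.20°
zero (1 + j200·0.0005) = 1 + j0.1 → |·| ≈ 1.005, ∠ ≈ 5.71°
pole (1 + j200·0.04) = 1 + j8 → |·| ≈ 8.0623, ∠ ≈ 82.87°
pole (1 + j200·0.01) = 1 + j2 → |·| ≈ 2.2361, ∠ ≈ 63.43°
|T| = 3.2e+04 · 2.6926 · 1.005 / (8.0623 · 2.2361) ≈ 4803.3
Gain = 20 log₁₀(4803.3) ≈ 73.63 dB

73.6 dB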